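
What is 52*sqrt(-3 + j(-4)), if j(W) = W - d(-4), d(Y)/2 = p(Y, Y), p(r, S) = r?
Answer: 52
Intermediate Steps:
d(Y) = 2*Y
j(W) = 8 + W (j(W) = W - 2*(-4) = W - 1*(-8) = W + 8 = 8 + W)
52*sqrt(-3 + j(-4)) = 52*sqrt(-3 + (8 - 4)) = 52*sqrt(-3 + 4) = 52*sqrt(1) = 52*1 = 52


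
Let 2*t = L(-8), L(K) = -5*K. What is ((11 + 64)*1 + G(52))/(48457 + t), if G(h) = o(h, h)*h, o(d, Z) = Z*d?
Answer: 140683/48477 ≈ 2.9021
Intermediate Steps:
t = 20 (t = (-5*(-8))/2 = (1/2)*40 = 20)
G(h) = h**3 (G(h) = (h*h)*h = h**2*h = h**3)
((11 + 64)*1 + G(52))/(48457 + t) = ((11 + 64)*1 + 52**3)/(48457 + 20) = (75*1 + 140608)/48477 = (75 + 140608)*(1/48477) = 140683*(1/48477) = 140683/48477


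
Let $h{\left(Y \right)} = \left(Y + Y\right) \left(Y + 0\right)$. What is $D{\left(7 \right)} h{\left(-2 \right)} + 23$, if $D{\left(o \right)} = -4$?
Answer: $-9$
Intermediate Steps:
$h{\left(Y \right)} = 2 Y^{2}$ ($h{\left(Y \right)} = 2 Y Y = 2 Y^{2}$)
$D{\left(7 \right)} h{\left(-2 \right)} + 23 = - 4 \cdot 2 \left(-2\right)^{2} + 23 = - 4 \cdot 2 \cdot 4 + 23 = \left(-4\right) 8 + 23 = -32 + 23 = -9$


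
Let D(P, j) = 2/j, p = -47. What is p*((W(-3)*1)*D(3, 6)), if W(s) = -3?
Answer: 47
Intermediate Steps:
p*((W(-3)*1)*D(3, 6)) = -47*(-3*1)*2/6 = -(-141)*2*(⅙) = -(-141)/3 = -47*(-1) = 47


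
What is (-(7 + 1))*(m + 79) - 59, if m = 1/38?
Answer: -13133/19 ≈ -691.21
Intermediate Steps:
m = 1/38 ≈ 0.026316
(-(7 + 1))*(m + 79) - 59 = (-(7 + 1))*(1/38 + 79) - 59 = -1*8*(3003/38) - 59 = -8*3003/38 - 59 = -12012/19 - 59 = -13133/19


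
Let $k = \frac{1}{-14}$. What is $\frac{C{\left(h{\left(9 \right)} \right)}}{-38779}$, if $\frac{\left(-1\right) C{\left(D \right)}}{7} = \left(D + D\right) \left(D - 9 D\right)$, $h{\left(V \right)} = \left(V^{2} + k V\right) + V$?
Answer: $- \frac{6260004}{271453} \approx -23.061$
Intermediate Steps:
$k = - \frac{1}{14} \approx -0.071429$
$h{\left(V \right)} = V^{2} + \frac{13 V}{14}$ ($h{\left(V \right)} = \left(V^{2} - \frac{V}{14}\right) + V = V^{2} + \frac{13 V}{14}$)
$C{\left(D \right)} = 112 D^{2}$ ($C{\left(D \right)} = - 7 \left(D + D\right) \left(D - 9 D\right) = - 7 \cdot 2 D \left(- 8 D\right) = - 7 \left(- 16 D^{2}\right) = 112 D^{2}$)
$\frac{C{\left(h{\left(9 \right)} \right)}}{-38779} = \frac{112 \left(\frac{1}{14} \cdot 9 \left(13 + 14 \cdot 9\right)\right)^{2}}{-38779} = 112 \left(\frac{1}{14} \cdot 9 \left(13 + 126\right)\right)^{2} \left(- \frac{1}{38779}\right) = 112 \left(\frac{1}{14} \cdot 9 \cdot 139\right)^{2} \left(- \frac{1}{38779}\right) = 112 \left(\frac{1251}{14}\right)^{2} \left(- \frac{1}{38779}\right) = 112 \cdot \frac{1565001}{196} \left(- \frac{1}{38779}\right) = \frac{6260004}{7} \left(- \frac{1}{38779}\right) = - \frac{6260004}{271453}$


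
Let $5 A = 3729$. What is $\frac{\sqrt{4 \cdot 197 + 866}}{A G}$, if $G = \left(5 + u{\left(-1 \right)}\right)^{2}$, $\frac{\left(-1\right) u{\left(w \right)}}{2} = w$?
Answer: $\frac{5 \sqrt{1654}}{182721} \approx 0.0011129$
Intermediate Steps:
$A = \frac{3729}{5}$ ($A = \frac{1}{5} \cdot 3729 = \frac{3729}{5} \approx 745.8$)
$u{\left(w \right)} = - 2 w$
$G = 49$ ($G = \left(5 - -2\right)^{2} = \left(5 + 2\right)^{2} = 7^{2} = 49$)
$\frac{\sqrt{4 \cdot 197 + 866}}{A G} = \frac{\sqrt{4 \cdot 197 + 866}}{\frac{3729}{5} \cdot 49} = \frac{\sqrt{788 + 866}}{\frac{182721}{5}} = \sqrt{1654} \cdot \frac{5}{182721} = \frac{5 \sqrt{1654}}{182721}$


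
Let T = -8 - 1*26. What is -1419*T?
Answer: 48246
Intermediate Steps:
T = -34 (T = -8 - 26 = -34)
-1419*T = -1419*(-34) = 48246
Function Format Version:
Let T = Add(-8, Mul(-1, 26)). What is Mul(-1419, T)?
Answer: 48246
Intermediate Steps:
T = -34 (T = Add(-8, -26) = -34)
Mul(-1419, T) = Mul(-1419, -34) = 48246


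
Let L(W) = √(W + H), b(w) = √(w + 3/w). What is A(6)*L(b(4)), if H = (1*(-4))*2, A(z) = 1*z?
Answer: 3*√(-32 + 2*√19) ≈ 14.475*I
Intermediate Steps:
A(z) = z
H = -8 (H = -4*2 = -8)
L(W) = √(-8 + W) (L(W) = √(W - 8) = √(-8 + W))
A(6)*L(b(4)) = 6*√(-8 + √(4 + 3/4)) = 6*√(-8 + √(4 + 3*(¼))) = 6*√(-8 + √(4 + ¾)) = 6*√(-8 + √(19/4)) = 6*√(-8 + √19/2)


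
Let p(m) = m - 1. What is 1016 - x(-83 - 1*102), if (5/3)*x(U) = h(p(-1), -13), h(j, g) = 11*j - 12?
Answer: 5182/5 ≈ 1036.4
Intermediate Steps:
p(m) = -1 + m
h(j, g) = -12 + 11*j
x(U) = -102/5 (x(U) = 3*(-12 + 11*(-1 - 1))/5 = 3*(-12 + 11*(-2))/5 = 3*(-12 - 22)/5 = (⅗)*(-34) = -102/5)
1016 - x(-83 - 1*102) = 1016 - 1*(-102/5) = 1016 + 102/5 = 5182/5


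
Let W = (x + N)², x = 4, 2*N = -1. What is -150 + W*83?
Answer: 3467/4 ≈ 866.75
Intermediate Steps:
N = -½ (N = (½)*(-1) = -½ ≈ -0.50000)
W = 49/4 (W = (4 - ½)² = (7/2)² = 49/4 ≈ 12.250)
-150 + W*83 = -150 + (49/4)*83 = -150 + 4067/4 = 3467/4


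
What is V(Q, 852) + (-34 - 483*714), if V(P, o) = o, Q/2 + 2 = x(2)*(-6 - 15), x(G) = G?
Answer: -344044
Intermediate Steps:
Q = -88 (Q = -4 + 2*(2*(-6 - 15)) = -4 + 2*(2*(-21)) = -4 + 2*(-42) = -4 - 84 = -88)
V(Q, 852) + (-34 - 483*714) = 852 + (-34 - 483*714) = 852 + (-34 - 344862) = 852 - 344896 = -344044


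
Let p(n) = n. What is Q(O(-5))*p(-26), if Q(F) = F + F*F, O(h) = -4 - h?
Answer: -52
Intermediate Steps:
Q(F) = F + F²
Q(O(-5))*p(-26) = ((-4 - 1*(-5))*(1 + (-4 - 1*(-5))))*(-26) = ((-4 + 5)*(1 + (-4 + 5)))*(-26) = (1*(1 + 1))*(-26) = (1*2)*(-26) = 2*(-26) = -52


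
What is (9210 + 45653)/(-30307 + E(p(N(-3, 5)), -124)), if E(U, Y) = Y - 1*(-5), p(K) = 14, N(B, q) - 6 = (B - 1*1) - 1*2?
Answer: -54863/30426 ≈ -1.8032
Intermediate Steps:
N(B, q) = 3 + B (N(B, q) = 6 + ((B - 1*1) - 1*2) = 6 + ((B - 1) - 2) = 6 + ((-1 + B) - 2) = 6 + (-3 + B) = 3 + B)
E(U, Y) = 5 + Y (E(U, Y) = Y + 5 = 5 + Y)
(9210 + 45653)/(-30307 + E(p(N(-3, 5)), -124)) = (9210 + 45653)/(-30307 + (5 - 124)) = 54863/(-30307 - 119) = 54863/(-30426) = 54863*(-1/30426) = -54863/30426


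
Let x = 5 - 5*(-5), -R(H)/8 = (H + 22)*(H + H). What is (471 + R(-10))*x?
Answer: 71730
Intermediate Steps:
R(H) = -16*H*(22 + H) (R(H) = -8*(H + 22)*(H + H) = -8*(22 + H)*2*H = -16*H*(22 + H))
x = 30 (x = 5 + 25 = 30)
(471 + R(-10))*x = (471 - 16*(-10)*(22 - 10))*30 = (471 - 16*(-10)*12)*30 = (471 + 1920)*30 = 2391*30 = 71730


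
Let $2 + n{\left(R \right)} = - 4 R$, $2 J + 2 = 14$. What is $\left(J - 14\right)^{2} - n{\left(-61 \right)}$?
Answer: $-178$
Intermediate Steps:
$J = 6$ ($J = -1 + \frac{1}{2} \cdot 14 = -1 + 7 = 6$)
$n{\left(R \right)} = -2 - 4 R$
$\left(J - 14\right)^{2} - n{\left(-61 \right)} = \left(6 - 14\right)^{2} - \left(-2 - -244\right) = \left(-8\right)^{2} - \left(-2 + 244\right) = 64 - 242 = -178$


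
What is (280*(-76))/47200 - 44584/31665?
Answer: -694549/373647 ≈ -1.8588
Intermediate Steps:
(280*(-76))/47200 - 44584/31665 = -21280*1/47200 - 44584*1/31665 = -133/295 - 44584/31665 = -694549/373647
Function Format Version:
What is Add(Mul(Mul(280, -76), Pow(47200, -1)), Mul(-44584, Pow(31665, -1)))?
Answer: Rational(-694549, 373647) ≈ -1.8588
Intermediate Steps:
Add(Mul(Mul(280, -76), Pow(47200, -1)), Mul(-44584, Pow(31665, -1))) = Add(Mul(-21280, Rational(1, 47200)), Mul(-44584, Rational(1, 31665))) = Add(Rational(-133, 295), Rational(-44584, 31665)) = Rational(-694549, 373647)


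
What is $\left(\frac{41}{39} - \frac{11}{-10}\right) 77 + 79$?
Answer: $\frac{95413}{390} \approx 244.65$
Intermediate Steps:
$\left(\frac{41}{39} - \frac{11}{-10}\right) 77 + 79 = \left(41 \cdot \frac{1}{39} - - \frac{11}{10}\right) 77 + 79 = \left(\frac{41}{39} + \frac{11}{10}\right) 77 + 79 = \frac{839}{390} \cdot 77 + 79 = \frac{64603}{390} + 79 = \frac{95413}{390}$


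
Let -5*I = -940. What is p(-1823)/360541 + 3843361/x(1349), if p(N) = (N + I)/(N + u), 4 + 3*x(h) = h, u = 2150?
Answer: 4157067648178/484927645 ≈ 8572.5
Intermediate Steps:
I = 188 (I = -1/5*(-940) = 188)
x(h) = -4/3 + h/3
p(N) = (188 + N)/(2150 + N) (p(N) = (N + 188)/(N + 2150) = (188 + N)/(2150 + N))
p(-1823)/360541 + 3843361/x(1349) = ((188 - 1823)/(2150 - 1823))/360541 + 3843361/(-4/3 + (1/3)*1349) = (-1635/327)*(1/360541) + 3843361/(-4/3 + 1349/3) = ((1/327)*(-1635))*(1/360541) + 3843361/(1345/3) = -5*1/360541 + 3843361*(3/1345) = -5/360541 + 11530083/1345 = 4157067648178/484927645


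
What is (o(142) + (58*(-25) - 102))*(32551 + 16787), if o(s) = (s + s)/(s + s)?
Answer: -76523238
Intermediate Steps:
o(s) = 1 (o(s) = (2*s)/((2*s)) = (2*s)*(1/(2*s)) = 1)
(o(142) + (58*(-25) - 102))*(32551 + 16787) = (1 + (58*(-25) - 102))*(32551 + 16787) = (1 + (-1450 - 102))*49338 = (1 - 1552)*49338 = -1551*49338 = -76523238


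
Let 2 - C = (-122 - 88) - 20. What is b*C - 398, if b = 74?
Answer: 16770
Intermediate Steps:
C = 232 (C = 2 - ((-122 - 88) - 20) = 2 - (-210 - 20) = 2 - 1*(-230) = 2 + 230 = 232)
b*C - 398 = 74*232 - 398 = 17168 - 398 = 16770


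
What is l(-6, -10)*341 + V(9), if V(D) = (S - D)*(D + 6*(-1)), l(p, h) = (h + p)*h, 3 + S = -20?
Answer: 54464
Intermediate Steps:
S = -23 (S = -3 - 20 = -23)
l(p, h) = h*(h + p)
V(D) = (-23 - D)*(-6 + D) (V(D) = (-23 - D)*(D + 6*(-1)) = (-23 - D)*(D - 6) = (-23 - D)*(-6 + D))
l(-6, -10)*341 + V(9) = -10*(-10 - 6)*341 + (138 - 1*9**2 - 17*9) = -10*(-16)*341 + (138 - 1*81 - 153) = 160*341 + (138 - 81 - 153) = 54560 - 96 = 54464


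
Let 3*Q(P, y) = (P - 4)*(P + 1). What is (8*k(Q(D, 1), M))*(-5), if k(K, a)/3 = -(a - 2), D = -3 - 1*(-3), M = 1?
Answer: -120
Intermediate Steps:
D = 0 (D = -3 + 3 = 0)
Q(P, y) = (1 + P)*(-4 + P)/3 (Q(P, y) = ((P - 4)*(P + 1))/3 = ((-4 + P)*(1 + P))/3 = ((1 + P)*(-4 + P))/3 = (1 + P)*(-4 + P)/3)
k(K, a) = 6 - 3*a (k(K, a) = 3*(-(a - 2)) = 3*(-(-2 + a)) = 3*(2 - a) = 6 - 3*a)
(8*k(Q(D, 1), M))*(-5) = (8*(6 - 3*1))*(-5) = (8*(6 - 3))*(-5) = (8*3)*(-5) = 24*(-5) = -120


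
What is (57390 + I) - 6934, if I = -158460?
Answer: -108004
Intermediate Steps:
(57390 + I) - 6934 = (57390 - 158460) - 6934 = -101070 - 6934 = -108004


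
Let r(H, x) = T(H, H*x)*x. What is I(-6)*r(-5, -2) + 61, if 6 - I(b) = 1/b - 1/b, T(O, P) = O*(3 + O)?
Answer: -59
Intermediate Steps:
r(H, x) = H*x*(3 + H) (r(H, x) = (H*(3 + H))*x = H*x*(3 + H))
I(b) = 6 (I(b) = 6 - (1/b - 1/b) = 6 - 1*0 = 6 + 0 = 6)
I(-6)*r(-5, -2) + 61 = 6*(-5*(-2)*(3 - 5)) + 61 = 6*(-5*(-2)*(-2)) + 61 = 6*(-20) + 61 = -120 + 61 = -59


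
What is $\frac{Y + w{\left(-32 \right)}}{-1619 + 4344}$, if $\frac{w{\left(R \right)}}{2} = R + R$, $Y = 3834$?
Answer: $\frac{34}{25} \approx 1.36$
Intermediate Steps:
$w{\left(R \right)} = 4 R$ ($w{\left(R \right)} = 2 \left(R + R\right) = 2 \cdot 2 R = 4 R$)
$\frac{Y + w{\left(-32 \right)}}{-1619 + 4344} = \frac{3834 + 4 \left(-32\right)}{-1619 + 4344} = \frac{3834 - 128}{2725} = 3706 \cdot \frac{1}{2725} = \frac{34}{25}$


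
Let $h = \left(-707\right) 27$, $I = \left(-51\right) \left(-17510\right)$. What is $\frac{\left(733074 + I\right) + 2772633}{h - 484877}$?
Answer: $- \frac{4398717}{503966} \approx -8.7282$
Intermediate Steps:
$I = 893010$
$h = -19089$
$\frac{\left(733074 + I\right) + 2772633}{h - 484877} = \frac{\left(733074 + 893010\right) + 2772633}{-19089 - 484877} = \frac{1626084 + 2772633}{-503966} = 4398717 \left(- \frac{1}{503966}\right) = - \frac{4398717}{503966}$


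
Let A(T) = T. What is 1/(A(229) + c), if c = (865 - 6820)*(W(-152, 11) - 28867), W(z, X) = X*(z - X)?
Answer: 1/182580529 ≈ 5.4770e-9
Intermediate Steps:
c = 182580300 (c = (865 - 6820)*(11*(-152 - 1*11) - 28867) = -5955*(11*(-152 - 11) - 28867) = -5955*(11*(-163) - 28867) = -5955*(-1793 - 28867) = -5955*(-30660) = 182580300)
1/(A(229) + c) = 1/(229 + 182580300) = 1/182580529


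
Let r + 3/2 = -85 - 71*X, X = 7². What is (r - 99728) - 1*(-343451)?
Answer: 480315/2 ≈ 2.4016e+5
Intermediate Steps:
X = 49
r = -7131/2 (r = -3/2 + (-85 - 71*49) = -3/2 + (-85 - 3479) = -3/2 - 3564 = -7131/2 ≈ -3565.5)
(r - 99728) - 1*(-343451) = (-7131/2 - 99728) - 1*(-343451) = -206587/2 + 343451 = 480315/2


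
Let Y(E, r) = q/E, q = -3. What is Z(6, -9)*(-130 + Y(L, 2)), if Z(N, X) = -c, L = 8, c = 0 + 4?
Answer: 1043/2 ≈ 521.50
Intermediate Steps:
c = 4
Y(E, r) = -3/E
Z(N, X) = -4 (Z(N, X) = -1*4 = -4)
Z(6, -9)*(-130 + Y(L, 2)) = -4*(-130 - 3/8) = -4*(-1043/8) = 1043/2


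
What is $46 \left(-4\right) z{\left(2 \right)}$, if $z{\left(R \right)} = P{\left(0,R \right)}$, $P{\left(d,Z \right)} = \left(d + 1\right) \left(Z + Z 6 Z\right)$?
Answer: $-4784$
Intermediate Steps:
$P{\left(d,Z \right)} = \left(1 + d\right) \left(Z + 6 Z^{2}\right)$ ($P{\left(d,Z \right)} = \left(1 + d\right) \left(Z + 6 Z Z\right) = \left(1 + d\right) \left(Z + 6 Z^{2}\right)$)
$z{\left(R \right)} = R \left(1 + 6 R\right)$ ($z{\left(R \right)} = R \left(1 + 0 + 6 R + 6 R 0\right) = R \left(1 + 0 + 6 R + 0\right) = R \left(1 + 6 R\right)$)
$46 \left(-4\right) z{\left(2 \right)} = 46 \left(-4\right) 2 \left(1 + 6 \cdot 2\right) = - 184 \cdot 2 \left(1 + 12\right) = - 184 \cdot 2 \cdot 13 = \left(-184\right) 26 = -4784$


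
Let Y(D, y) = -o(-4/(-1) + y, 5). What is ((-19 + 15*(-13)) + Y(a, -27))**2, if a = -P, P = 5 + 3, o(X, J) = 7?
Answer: 48841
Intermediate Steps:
P = 8
a = -8 (a = -1*8 = -8)
Y(D, y) = -7 (Y(D, y) = -1*7 = -7)
((-19 + 15*(-13)) + Y(a, -27))**2 = ((-19 + 15*(-13)) - 7)**2 = ((-19 - 195) - 7)**2 = (-214 - 7)**2 = (-221)**2 = 48841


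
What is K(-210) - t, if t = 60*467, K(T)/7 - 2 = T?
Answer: -29476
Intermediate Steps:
K(T) = 14 + 7*T
t = 28020
K(-210) - t = (14 + 7*(-210)) - 1*28020 = (14 - 1470) - 28020 = -1456 - 28020 = -29476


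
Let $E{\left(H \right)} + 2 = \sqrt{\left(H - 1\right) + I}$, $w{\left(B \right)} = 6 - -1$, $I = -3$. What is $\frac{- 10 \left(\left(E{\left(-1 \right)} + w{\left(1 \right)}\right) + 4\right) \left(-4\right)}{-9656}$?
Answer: $- \frac{45}{1207} - \frac{5 i \sqrt{5}}{1207} \approx -0.037283 - 0.0092629 i$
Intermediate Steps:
$w{\left(B \right)} = 7$ ($w{\left(B \right)} = 6 + 1 = 7$)
$E{\left(H \right)} = -2 + \sqrt{-4 + H}$ ($E{\left(H \right)} = -2 + \sqrt{\left(H - 1\right) - 3} = -2 + \sqrt{\left(-1 + H\right) - 3} = -2 + \sqrt{-4 + H}$)
$\frac{- 10 \left(\left(E{\left(-1 \right)} + w{\left(1 \right)}\right) + 4\right) \left(-4\right)}{-9656} = \frac{- 10 \left(\left(\left(-2 + \sqrt{-4 - 1}\right) + 7\right) + 4\right) \left(-4\right)}{-9656} = - 10 \left(\left(\left(-2 + \sqrt{-5}\right) + 7\right) + 4\right) \left(-4\right) \left(- \frac{1}{9656}\right) = - 10 \left(\left(\left(-2 + i \sqrt{5}\right) + 7\right) + 4\right) \left(-4\right) \left(- \frac{1}{9656}\right) = - 10 \left(\left(5 + i \sqrt{5}\right) + 4\right) \left(-4\right) \left(- \frac{1}{9656}\right) = - 10 \left(9 + i \sqrt{5}\right) \left(-4\right) \left(- \frac{1}{9656}\right) = \left(-90 - 10 i \sqrt{5}\right) \left(-4\right) \left(- \frac{1}{9656}\right) = \left(360 + 40 i \sqrt{5}\right) \left(- \frac{1}{9656}\right) = - \frac{45}{1207} - \frac{5 i \sqrt{5}}{1207}$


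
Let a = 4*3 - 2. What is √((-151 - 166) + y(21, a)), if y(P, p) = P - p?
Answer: 3*I*√34 ≈ 17.493*I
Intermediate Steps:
a = 10 (a = 12 - 2 = 10)
√((-151 - 166) + y(21, a)) = √((-151 - 166) + (21 - 1*10)) = √(-317 + (21 - 10)) = √(-317 + 11) = √(-306) = 3*I*√34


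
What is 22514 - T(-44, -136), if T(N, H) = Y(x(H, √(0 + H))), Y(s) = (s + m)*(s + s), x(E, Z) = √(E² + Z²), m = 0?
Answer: -14206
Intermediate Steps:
Y(s) = 2*s² (Y(s) = (s + 0)*(s + s) = s*(2*s) = 2*s²)
T(N, H) = 2*H + 2*H² (T(N, H) = 2*(√(H² + (√(0 + H))²))² = 2*(√(H² + (√H)²))² = 2*(√(H² + H))² = 2*(√(H + H²))² = 2*(H + H²) = 2*H + 2*H²)
22514 - T(-44, -136) = 22514 - 2*(-136)*(1 - 136) = 22514 - 2*(-136)*(-135) = 22514 - 1*36720 = 22514 - 36720 = -14206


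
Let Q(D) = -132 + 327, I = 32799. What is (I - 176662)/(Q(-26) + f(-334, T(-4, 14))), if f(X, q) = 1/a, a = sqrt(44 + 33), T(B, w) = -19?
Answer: -2160102945/2927924 + 143863*sqrt(77)/2927924 ≈ -737.33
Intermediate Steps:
Q(D) = 195
a = sqrt(77) ≈ 8.7750
f(X, q) = sqrt(77)/77 (f(X, q) = 1/(sqrt(77)) = sqrt(77)/77)
(I - 176662)/(Q(-26) + f(-334, T(-4, 14))) = (32799 - 176662)/(195 + sqrt(77)/77) = -143863/(195 + sqrt(77)/77)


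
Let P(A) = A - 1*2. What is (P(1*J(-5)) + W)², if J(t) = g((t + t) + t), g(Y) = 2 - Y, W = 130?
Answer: 21025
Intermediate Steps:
J(t) = 2 - 3*t (J(t) = 2 - ((t + t) + t) = 2 - (2*t + t) = 2 - 3*t)
P(A) = -2 + A (P(A) = A - 2 = -2 + A)
(P(1*J(-5)) + W)² = ((-2 + 1*(2 - 3*(-5))) + 130)² = ((-2 + 1*(2 + 15)) + 130)² = ((-2 + 1*17) + 130)² = ((-2 + 17) + 130)² = (15 + 130)² = 145² = 21025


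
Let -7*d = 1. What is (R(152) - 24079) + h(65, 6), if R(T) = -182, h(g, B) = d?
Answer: -169828/7 ≈ -24261.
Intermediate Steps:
d = -⅐ (d = -⅐*1 = -⅐ ≈ -0.14286)
h(g, B) = -⅐
(R(152) - 24079) + h(65, 6) = (-182 - 24079) - ⅐ = -24261 - ⅐ = -169828/7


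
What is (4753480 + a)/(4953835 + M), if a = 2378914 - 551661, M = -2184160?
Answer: 6580733/2769675 ≈ 2.3760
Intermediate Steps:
a = 1827253
(4753480 + a)/(4953835 + M) = (4753480 + 1827253)/(4953835 - 2184160) = 6580733/2769675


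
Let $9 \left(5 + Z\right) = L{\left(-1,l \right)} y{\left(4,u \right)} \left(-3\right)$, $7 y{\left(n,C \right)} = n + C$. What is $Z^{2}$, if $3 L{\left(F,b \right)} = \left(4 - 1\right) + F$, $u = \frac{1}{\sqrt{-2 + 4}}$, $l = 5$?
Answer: $\frac{\left(323 + \sqrt{2}\right)^{2}}{3969} \approx 26.517$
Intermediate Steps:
$u = \frac{\sqrt{2}}{2}$ ($u = \frac{1}{\sqrt{2}} = \frac{\sqrt{2}}{2} \approx 0.70711$)
$L{\left(F,b \right)} = 1 + \frac{F}{3}$ ($L{\left(F,b \right)} = \frac{\left(4 - 1\right) + F}{3} = \frac{3 + F}{3} = 1 + \frac{F}{3}$)
$y{\left(n,C \right)} = \frac{C}{7} + \frac{n}{7}$ ($y{\left(n,C \right)} = \frac{n + C}{7} = \frac{C + n}{7} = \frac{C}{7} + \frac{n}{7}$)
$Z = - \frac{323}{63} - \frac{\sqrt{2}}{63}$ ($Z = -5 + \frac{\left(1 + \frac{1}{3} \left(-1\right)\right) \left(\frac{\frac{1}{2} \sqrt{2}}{7} + \frac{1}{7} \cdot 4\right) \left(-3\right)}{9} = -5 + \frac{\left(1 - \frac{1}{3}\right) \left(\frac{\sqrt{2}}{14} + \frac{4}{7}\right) \left(-3\right)}{9} = -5 + \frac{\frac{2 \left(\frac{4}{7} + \frac{\sqrt{2}}{14}\right)}{3} \left(-3\right)}{9} = -5 + \frac{\left(\frac{8}{21} + \frac{\sqrt{2}}{21}\right) \left(-3\right)}{9} = -5 + \frac{- \frac{8}{7} - \frac{\sqrt{2}}{7}}{9} = -5 - \left(\frac{8}{63} + \frac{\sqrt{2}}{63}\right) = - \frac{323}{63} - \frac{\sqrt{2}}{63} \approx -5.1494$)
$Z^{2} = \left(- \frac{323}{63} - \frac{\sqrt{2}}{63}\right)^{2}$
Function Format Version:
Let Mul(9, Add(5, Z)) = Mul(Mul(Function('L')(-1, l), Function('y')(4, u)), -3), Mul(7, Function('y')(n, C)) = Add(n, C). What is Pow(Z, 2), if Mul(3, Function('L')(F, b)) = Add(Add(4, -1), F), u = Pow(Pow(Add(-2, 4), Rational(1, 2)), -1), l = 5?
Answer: Mul(Rational(1, 3969), Pow(Add(323, Pow(2, Rational(1, 2))), 2)) ≈ 26.517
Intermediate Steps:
u = Mul(Rational(1, 2), Pow(2, Rational(1, 2))) (u = Pow(Pow(2, Rational(1, 2)), -1) = Mul(Rational(1, 2), Pow(2, Rational(1, 2))) ≈ 0.70711)
Function('L')(F, b) = Add(1, Mul(Rational(1, 3), F)) (Function('L')(F, b) = Mul(Rational(1, 3), Add(Add(4, -1), F)) = Mul(Rational(1, 3), Add(3, F)) = Add(1, Mul(Rational(1, 3), F)))
Function('y')(n, C) = Add(Mul(Rational(1, 7), C), Mul(Rational(1, 7), n)) (Function('y')(n, C) = Mul(Rational(1, 7), Add(n, C)) = Mul(Rational(1, 7), Add(C, n)) = Add(Mul(Rational(1, 7), C), Mul(Rational(1, 7), n)))
Z = Add(Rational(-323, 63), Mul(Rational(-1, 63), Pow(2, Rational(1, 2)))) (Z = Add(-5, Mul(Rational(1, 9), Mul(Mul(Add(1, Mul(Rational(1, 3), -1)), Add(Mul(Rational(1, 7), Mul(Rational(1, 2), Pow(2, Rational(1, 2)))), Mul(Rational(1, 7), 4))), -3))) = Add(-5, Mul(Rational(1, 9), Mul(Mul(Add(1, Rational(-1, 3)), Add(Mul(Rational(1, 14), Pow(2, Rational(1, 2))), Rational(4, 7))), -3))) = Add(-5, Mul(Rational(1, 9), Mul(Mul(Rational(2, 3), Add(Rational(4, 7), Mul(Rational(1, 14), Pow(2, Rational(1, 2))))), -3))) = Add(-5, Mul(Rational(1, 9), Mul(Add(Rational(8, 21), Mul(Rational(1, 21), Pow(2, Rational(1, 2)))), -3))) = Add(-5, Mul(Rational(1, 9), Add(Rational(-8, 7), Mul(Rational(-1, 7), Pow(2, Rational(1, 2)))))) = Add(-5, Add(Rational(-8, 63), Mul(Rational(-1, 63), Pow(2, Rational(1, 2))))) = Add(Rational(-323, 63), Mul(Rational(-1, 63), Pow(2, Rational(1, 2)))) ≈ -5.1494)
Pow(Z, 2) = Pow(Add(Rational(-323, 63), Mul(Rational(-1, 63), Pow(2, Rational(1, 2)))), 2)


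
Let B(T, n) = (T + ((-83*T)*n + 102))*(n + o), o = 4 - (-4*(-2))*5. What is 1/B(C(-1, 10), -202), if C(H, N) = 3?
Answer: -1/11995914 ≈ -8.3362e-8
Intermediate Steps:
o = -36 (o = 4 - 8*5 = 4 - 1*40 = 4 - 40 = -36)
B(T, n) = (-36 + n)*(102 + T - 83*T*n) (B(T, n) = (T + ((-83*T)*n + 102))*(n - 36) = (T + (-83*T*n + 102))*(-36 + n) = (T + (102 - 83*T*n))*(-36 + n) = (102 + T - 83*T*n)*(-36 + n) = (-36 + n)*(102 + T - 83*T*n))
1/B(C(-1, 10), -202) = 1/(-3672 - 36*3 + 102*(-202) - 83*3*(-202)**2 + 2989*3*(-202)) = 1/(-3672 - 108 - 20604 - 83*3*40804 - 1811334) = 1/(-3672 - 108 - 20604 - 10160196 - 1811334) = 1/(-11995914) = -1/11995914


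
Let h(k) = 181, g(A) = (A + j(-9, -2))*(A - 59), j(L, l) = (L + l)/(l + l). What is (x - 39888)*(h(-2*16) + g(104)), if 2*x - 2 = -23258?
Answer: -256794381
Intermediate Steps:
j(L, l) = (L + l)/(2*l) (j(L, l) = (L + l)/((2*l)) = (L + l)*(1/(2*l)) = (L + l)/(2*l))
x = -11628 (x = 1 + (1/2)*(-23258) = 1 - 11629 = -11628)
g(A) = (-59 + A)*(11/4 + A) (g(A) = (A + (1/2)*(-9 - 2)/(-2))*(A - 59) = (A + (1/2)*(-1/2)*(-11))*(-59 + A) = (A + 11/4)*(-59 + A) = (11/4 + A)*(-59 + A) = (-59 + A)*(11/4 + A))
(x - 39888)*(h(-2*16) + g(104)) = (-11628 - 39888)*(181 + (-649/4 + 104**2 - 225/4*104)) = -51516*(181 + (-649/4 + 10816 - 5850)) = -51516*(181 + 19215/4) = -51516*19939/4 = -256794381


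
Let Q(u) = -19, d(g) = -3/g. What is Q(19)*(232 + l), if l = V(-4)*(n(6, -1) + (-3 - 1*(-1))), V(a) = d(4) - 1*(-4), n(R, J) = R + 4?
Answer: -4902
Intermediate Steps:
n(R, J) = 4 + R
V(a) = 13/4 (V(a) = -3/4 - 1*(-4) = -3*¼ + 4 = -¾ + 4 = 13/4)
l = 26 (l = 13*((4 + 6) + (-3 - 1*(-1)))/4 = 13*(10 + (-3 + 1))/4 = 13*(10 - 2)/4 = (13/4)*8 = 26)
Q(19)*(232 + l) = -19*(232 + 26) = -19*258 = -4902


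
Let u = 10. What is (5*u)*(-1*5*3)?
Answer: -750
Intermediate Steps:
(5*u)*(-1*5*3) = (5*10)*(-1*5*3) = 50*(-5*3) = 50*(-15) = -750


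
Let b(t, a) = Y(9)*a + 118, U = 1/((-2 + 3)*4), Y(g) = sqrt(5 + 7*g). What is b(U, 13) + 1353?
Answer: 1471 + 26*sqrt(17) ≈ 1578.2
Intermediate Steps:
U = 1/4 (U = 1/(1*4) = 1/4 ≈ 0.25000)
b(t, a) = 118 + 2*a*sqrt(17) (b(t, a) = sqrt(5 + 7*9)*a + 118 = sqrt(5 + 63)*a + 118 = sqrt(68)*a + 118 = (2*sqrt(17))*a + 118 = 2*a*sqrt(17) + 118 = 118 + 2*a*sqrt(17))
b(U, 13) + 1353 = (118 + 2*13*sqrt(17)) + 1353 = (118 + 26*sqrt(17)) + 1353 = 1471 + 26*sqrt(17)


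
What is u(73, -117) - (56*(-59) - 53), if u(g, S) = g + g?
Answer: 3503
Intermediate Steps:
u(g, S) = 2*g
u(73, -117) - (56*(-59) - 53) = 2*73 - (56*(-59) - 53) = 146 - (-3304 - 53) = 146 - 1*(-3357) = 146 + 3357 = 3503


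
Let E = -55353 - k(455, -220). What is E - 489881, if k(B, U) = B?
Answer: -545689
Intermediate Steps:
E = -55808 (E = -55353 - 1*455 = -55353 - 455 = -55808)
E - 489881 = -55808 - 489881 = -545689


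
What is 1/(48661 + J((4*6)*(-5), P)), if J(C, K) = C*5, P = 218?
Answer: 1/48061 ≈ 2.0807e-5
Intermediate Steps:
J(C, K) = 5*C
1/(48661 + J((4*6)*(-5), P)) = 1/(48661 + 5*((4*6)*(-5))) = 1/(48661 + 5*(24*(-5))) = 1/(48661 + 5*(-120)) = 1/(48661 - 600) = 1/48061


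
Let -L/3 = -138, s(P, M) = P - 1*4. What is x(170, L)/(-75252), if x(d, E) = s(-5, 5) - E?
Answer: 141/25084 ≈ 0.0056211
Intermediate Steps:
s(P, M) = -4 + P (s(P, M) = P - 4 = -4 + P)
L = 414 (L = -3*(-138) = 414)
x(d, E) = -9 - E (x(d, E) = (-4 - 5) - E = -9 - E)
x(170, L)/(-75252) = (-9 - 1*414)/(-75252) = (-9 - 414)*(-1/75252) = -423*(-1/75252) = 141/25084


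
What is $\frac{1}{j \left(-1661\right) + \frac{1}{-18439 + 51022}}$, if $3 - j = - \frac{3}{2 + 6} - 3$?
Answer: $- \frac{260664}{2760138505} \approx -9.4439 \cdot 10^{-5}$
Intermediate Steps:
$j = \frac{51}{8}$ ($j = 3 - \left(- \frac{3}{2 + 6} - 3\right) = 3 - \left(- \frac{3}{8} - 3\right) = 3 - - \frac{27}{8} = 3 + \frac{27}{8} = \frac{51}{8} \approx 6.375$)
$\frac{1}{j \left(-1661\right) + \frac{1}{-18439 + 51022}} = \frac{1}{\frac{51}{8} \left(-1661\right) + \frac{1}{-18439 + 51022}} = \frac{1}{- \frac{84711}{8} + \frac{1}{32583}} = \frac{1}{- \frac{2760138505}{260664}} = - \frac{260664}{2760138505}$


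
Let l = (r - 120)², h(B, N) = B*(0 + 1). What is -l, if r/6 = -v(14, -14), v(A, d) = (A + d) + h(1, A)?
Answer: -15876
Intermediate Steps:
h(B, N) = B (h(B, N) = B*1 = B)
v(A, d) = 1 + A + d (v(A, d) = (A + d) + 1 = 1 + A + d)
r = -6 (r = 6*(-(1 + 14 - 14)) = 6*(-1*1) = 6*(-1) = -6)
l = 15876 (l = (-6 - 120)² = (-126)² = 15876)
-l = -1*15876 = -15876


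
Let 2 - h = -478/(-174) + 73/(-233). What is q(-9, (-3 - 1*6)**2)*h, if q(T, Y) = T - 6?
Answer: 43970/6757 ≈ 6.5073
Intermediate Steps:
q(T, Y) = -6 + T
h = -8794/20271 (h = 2 - (-478/(-174) + 73/(-233)) = 2 - (-478*(-1/174) + 73*(-1/233)) = 2 - (239/87 - 73/233) = 2 - 1*49336/20271 = 2 - 49336/20271 = -8794/20271 ≈ -0.43382)
q(-9, (-3 - 1*6)**2)*h = (-6 - 9)*(-8794/20271) = -15*(-8794/20271) = 43970/6757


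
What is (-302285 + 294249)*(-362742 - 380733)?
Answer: 5974565100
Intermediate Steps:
(-302285 + 294249)*(-362742 - 380733) = -8036*(-743475) = 5974565100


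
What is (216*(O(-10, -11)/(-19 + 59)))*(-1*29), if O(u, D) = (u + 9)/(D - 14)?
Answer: -783/125 ≈ -6.2640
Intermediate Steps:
O(u, D) = (9 + u)/(-14 + D)
(216*(O(-10, -11)/(-19 + 59)))*(-1*29) = (216*(((9 - 10)/(-14 - 11))/(-19 + 59)))*(-1*29) = (216*((-1/(-25))/40))*(-29) = (216*(-1/25*(-1)*(1/40)))*(-29) = (216*((1/25)*(1/40)))*(-29) = (216*(1/1000))*(-29) = (27/125)*(-29) = -783/125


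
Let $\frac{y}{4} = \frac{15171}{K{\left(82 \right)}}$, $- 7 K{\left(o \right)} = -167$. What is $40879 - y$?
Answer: $\frac{6402005}{167} \approx 38335.0$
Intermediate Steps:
$K{\left(o \right)} = \frac{167}{7}$ ($K{\left(o \right)} = \left(- \frac{1}{7}\right) \left(-167\right) = \frac{167}{7}$)
$y = \frac{424788}{167}$ ($y = 4 \frac{15171}{\frac{167}{7}} = 4 \cdot 15171 \cdot \frac{7}{167} = 4 \cdot \frac{106197}{167} = \frac{424788}{167} \approx 2543.6$)
$40879 - y = 40879 - \frac{424788}{167} = \frac{6402005}{167}$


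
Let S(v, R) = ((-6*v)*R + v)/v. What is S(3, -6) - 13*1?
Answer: 24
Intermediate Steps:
S(v, R) = (v - 6*R*v)/v (S(v, R) = (-6*R*v + v)/v = (v - 6*R*v)/v)
S(3, -6) - 13*1 = (1 - 6*(-6)) - 13*1 = (1 + 36) - 13 = 37 - 13 = 24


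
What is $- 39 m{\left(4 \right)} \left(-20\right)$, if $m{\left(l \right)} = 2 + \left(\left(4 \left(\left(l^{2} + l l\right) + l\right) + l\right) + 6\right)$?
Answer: $121680$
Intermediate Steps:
$m{\left(l \right)} = 8 + 5 l + 8 l^{2}$ ($m{\left(l \right)} = 2 + \left(\left(4 \left(\left(l^{2} + l^{2}\right) + l\right) + l\right) + 6\right) = 2 + \left(\left(4 \left(2 l^{2} + l\right) + l\right) + 6\right) = 2 + \left(\left(4 \left(l + 2 l^{2}\right) + l\right) + 6\right) = 2 + \left(\left(\left(4 l + 8 l^{2}\right) + l\right) + 6\right) = 2 + \left(\left(5 l + 8 l^{2}\right) + 6\right) = 2 + \left(6 + 5 l + 8 l^{2}\right) = 8 + 5 l + 8 l^{2}$)
$- 39 m{\left(4 \right)} \left(-20\right) = - 39 \left(8 + 5 \cdot 4 + 8 \cdot 4^{2}\right) \left(-20\right) = - 39 \left(8 + 20 + 8 \cdot 16\right) \left(-20\right) = - 39 \left(8 + 20 + 128\right) \left(-20\right) = \left(-39\right) 156 \left(-20\right) = \left(-6084\right) \left(-20\right) = 121680$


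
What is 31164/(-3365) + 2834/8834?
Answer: -132883183/14863205 ≈ -8.9404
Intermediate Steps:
31164/(-3365) + 2834/8834 = 31164*(-1/3365) + 2834*(1/8834) = -31164/3365 + 1417/4417 = -132883183/14863205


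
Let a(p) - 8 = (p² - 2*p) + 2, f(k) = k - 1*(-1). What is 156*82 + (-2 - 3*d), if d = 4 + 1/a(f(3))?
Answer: 76667/6 ≈ 12778.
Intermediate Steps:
f(k) = 1 + k (f(k) = k + 1 = 1 + k)
a(p) = 10 + p² - 2*p (a(p) = 8 + ((p² - 2*p) + 2) = 8 + (2 + p² - 2*p) = 10 + p² - 2*p)
d = 73/18 (d = 4 + 1/(10 + (1 + 3)² - 2*(1 + 3)) = 4 + 1/(10 + 4² - 2*4) = 4 + 1/(10 + 16 - 8) = 4 + 1/18 = 73/18 ≈ 4.0556)
156*82 + (-2 - 3*d) = 156*82 + (-2 - 3*73/18) = 12792 + (-2 - 73/6) = 12792 - 85/6 = 76667/6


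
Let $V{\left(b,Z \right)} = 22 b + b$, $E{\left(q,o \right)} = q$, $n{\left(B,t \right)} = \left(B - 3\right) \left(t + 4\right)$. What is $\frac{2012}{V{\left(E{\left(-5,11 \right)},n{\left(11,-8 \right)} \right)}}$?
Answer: $- \frac{2012}{115} \approx -17.496$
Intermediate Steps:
$n{\left(B,t \right)} = \left(-3 + B\right) \left(4 + t\right)$
$V{\left(b,Z \right)} = 23 b$
$\frac{2012}{V{\left(E{\left(-5,11 \right)},n{\left(11,-8 \right)} \right)}} = \frac{2012}{23 \left(-5\right)} = \frac{2012}{-115} = 2012 \left(- \frac{1}{115}\right) = - \frac{2012}{115}$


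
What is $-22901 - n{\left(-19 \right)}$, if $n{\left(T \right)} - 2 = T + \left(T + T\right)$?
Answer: $-22846$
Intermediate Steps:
$n{\left(T \right)} = 2 + 3 T$ ($n{\left(T \right)} = 2 + \left(T + \left(T + T\right)\right) = 2 + \left(T + 2 T\right) = 2 + 3 T$)
$-22901 - n{\left(-19 \right)} = -22901 - \left(2 + 3 \left(-19\right)\right) = -22901 - \left(2 - 57\right) = -22901 - -55 = -22901 + 55 = -22846$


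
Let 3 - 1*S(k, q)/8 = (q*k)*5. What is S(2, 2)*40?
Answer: -5440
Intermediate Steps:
S(k, q) = 24 - 40*k*q (S(k, q) = 24 - 8*q*k*5 = 24 - 8*k*q*5 = 24 - 40*k*q)
S(2, 2)*40 = (24 - 40*2*2)*40 = (24 - 160)*40 = -136*40 = -5440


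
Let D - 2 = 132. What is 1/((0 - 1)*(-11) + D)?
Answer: 1/145 ≈ 0.0068966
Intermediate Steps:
D = 134 (D = 2 + 132 = 134)
1/((0 - 1)*(-11) + D) = 1/((0 - 1)*(-11) + 134) = 1/(-1*(-11) + 134) = 1/(11 + 134) = 1/145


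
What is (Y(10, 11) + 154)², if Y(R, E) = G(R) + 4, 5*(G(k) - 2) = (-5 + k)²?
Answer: 27225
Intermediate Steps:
G(k) = 2 + (-5 + k)²/5
Y(R, E) = 6 + (-5 + R)²/5 (Y(R, E) = (2 + (-5 + R)²/5) + 4 = 6 + (-5 + R)²/5)
(Y(10, 11) + 154)² = ((6 + (-5 + 10)²/5) + 154)² = ((6 + (⅕)*5²) + 154)² = ((6 + (⅕)*25) + 154)² = ((6 + 5) + 154)² = (11 + 154)² = 165² = 27225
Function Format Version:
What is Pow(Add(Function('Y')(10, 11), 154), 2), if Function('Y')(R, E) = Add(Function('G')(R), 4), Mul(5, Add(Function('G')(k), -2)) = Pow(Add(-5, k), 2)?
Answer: 27225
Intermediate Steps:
Function('G')(k) = Add(2, Mul(Rational(1, 5), Pow(Add(-5, k), 2)))
Function('Y')(R, E) = Add(6, Mul(Rational(1, 5), Pow(Add(-5, R), 2))) (Function('Y')(R, E) = Add(Add(2, Mul(Rational(1, 5), Pow(Add(-5, R), 2))), 4) = Add(6, Mul(Rational(1, 5), Pow(Add(-5, R), 2))))
Pow(Add(Function('Y')(10, 11), 154), 2) = Pow(Add(Add(6, Mul(Rational(1, 5), Pow(Add(-5, 10), 2))), 154), 2) = Pow(Add(Add(6, Mul(Rational(1, 5), Pow(5, 2))), 154), 2) = Pow(Add(Add(6, Mul(Rational(1, 5), 25)), 154), 2) = Pow(Add(Add(6, 5), 154), 2) = Pow(Add(11, 154), 2) = Pow(165, 2) = 27225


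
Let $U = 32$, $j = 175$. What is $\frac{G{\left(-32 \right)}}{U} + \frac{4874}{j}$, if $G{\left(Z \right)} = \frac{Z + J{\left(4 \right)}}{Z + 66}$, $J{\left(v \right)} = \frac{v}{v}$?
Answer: $\frac{5297487}{190400} \approx 27.823$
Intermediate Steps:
$J{\left(v \right)} = 1$
$G{\left(Z \right)} = \frac{1 + Z}{66 + Z}$ ($G{\left(Z \right)} = \frac{Z + 1}{Z + 66} = \frac{1 + Z}{66 + Z}$)
$\frac{G{\left(-32 \right)}}{U} + \frac{4874}{j} = \frac{\frac{1}{66 - 32} \left(1 - 32\right)}{32} + \frac{4874}{175} = \frac{1}{34} \left(-31\right) \frac{1}{32} + 4874 \cdot \frac{1}{175} = \frac{1}{34} \left(-31\right) \frac{1}{32} + \frac{4874}{175} = \left(- \frac{31}{34}\right) \frac{1}{32} + \frac{4874}{175} = - \frac{31}{1088} + \frac{4874}{175} = \frac{5297487}{190400}$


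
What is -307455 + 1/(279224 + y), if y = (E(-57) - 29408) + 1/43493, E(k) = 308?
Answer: -3344693224413022/10878643133 ≈ -3.0746e+5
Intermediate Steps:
y = -1265646299/43493 (y = (308 - 29408) + 1/43493 = -29100 + 1/43493 = -1265646299/43493 ≈ -29100.)
-307455 + 1/(279224 + y) = -307455 + 1/(279224 - 1265646299/43493) = -307455 + 1/(10878643133/43493) = -307455 + 43493/10878643133 = -3344693224413022/10878643133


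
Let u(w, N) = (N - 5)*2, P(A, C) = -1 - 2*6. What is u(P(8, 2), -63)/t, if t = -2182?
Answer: 68/1091 ≈ 0.062328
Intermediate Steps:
P(A, C) = -13 (P(A, C) = -1 - 12 = -13)
u(w, N) = -10 + 2*N (u(w, N) = (-5 + N)*2 = -10 + 2*N)
u(P(8, 2), -63)/t = (-10 + 2*(-63))/(-2182) = (-10 - 126)*(-1/2182) = -136*(-1/2182) = 68/1091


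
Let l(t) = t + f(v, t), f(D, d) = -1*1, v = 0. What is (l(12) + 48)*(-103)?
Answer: -6077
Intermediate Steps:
f(D, d) = -1
l(t) = -1 + t (l(t) = t - 1 = -1 + t)
(l(12) + 48)*(-103) = ((-1 + 12) + 48)*(-103) = (11 + 48)*(-103) = 59*(-103) = -6077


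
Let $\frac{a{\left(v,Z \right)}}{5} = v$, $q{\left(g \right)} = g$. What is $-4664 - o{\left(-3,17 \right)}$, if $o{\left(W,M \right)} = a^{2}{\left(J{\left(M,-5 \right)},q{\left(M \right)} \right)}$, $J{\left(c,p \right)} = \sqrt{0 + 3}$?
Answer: $-4739$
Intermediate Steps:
$J{\left(c,p \right)} = \sqrt{3}$
$a{\left(v,Z \right)} = 5 v$
$o{\left(W,M \right)} = 75$ ($o{\left(W,M \right)} = \left(5 \sqrt{3}\right)^{2} = 75$)
$-4664 - o{\left(-3,17 \right)} = -4664 - 75 = -4739$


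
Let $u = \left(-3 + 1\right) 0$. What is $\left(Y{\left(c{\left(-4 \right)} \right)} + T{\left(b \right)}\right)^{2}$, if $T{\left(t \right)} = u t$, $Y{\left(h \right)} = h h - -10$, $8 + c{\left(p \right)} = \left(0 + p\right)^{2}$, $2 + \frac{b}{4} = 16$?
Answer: $5476$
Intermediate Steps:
$b = 56$ ($b = -8 + 4 \cdot 16 = -8 + 64 = 56$)
$u = 0$ ($u = \left(-2\right) 0 = 0$)
$c{\left(p \right)} = -8 + p^{2}$ ($c{\left(p \right)} = -8 + \left(0 + p\right)^{2} = -8 + p^{2}$)
$Y{\left(h \right)} = 10 + h^{2}$ ($Y{\left(h \right)} = h^{2} + 10 = 10 + h^{2}$)
$T{\left(t \right)} = 0$ ($T{\left(t \right)} = 0 t = 0$)
$\left(Y{\left(c{\left(-4 \right)} \right)} + T{\left(b \right)}\right)^{2} = \left(\left(10 + \left(-8 + \left(-4\right)^{2}\right)^{2}\right) + 0\right)^{2} = \left(\left(10 + \left(-8 + 16\right)^{2}\right) + 0\right)^{2} = \left(\left(10 + 8^{2}\right) + 0\right)^{2} = \left(\left(10 + 64\right) + 0\right)^{2} = \left(74 + 0\right)^{2} = 74^{2} = 5476$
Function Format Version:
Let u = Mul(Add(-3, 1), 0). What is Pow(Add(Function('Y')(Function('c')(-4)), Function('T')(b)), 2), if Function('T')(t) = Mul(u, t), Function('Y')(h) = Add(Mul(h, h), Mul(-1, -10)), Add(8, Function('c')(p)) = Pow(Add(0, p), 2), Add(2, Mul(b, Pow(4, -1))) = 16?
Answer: 5476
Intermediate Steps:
b = 56 (b = Add(-8, Mul(4, 16)) = Add(-8, 64) = 56)
u = 0 (u = Mul(-2, 0) = 0)
Function('c')(p) = Add(-8, Pow(p, 2)) (Function('c')(p) = Add(-8, Pow(Add(0, p), 2)) = Add(-8, Pow(p, 2)))
Function('Y')(h) = Add(10, Pow(h, 2)) (Function('Y')(h) = Add(Pow(h, 2), 10) = Add(10, Pow(h, 2)))
Function('T')(t) = 0 (Function('T')(t) = Mul(0, t) = 0)
Pow(Add(Function('Y')(Function('c')(-4)), Function('T')(b)), 2) = Pow(Add(Add(10, Pow(Add(-8, Pow(-4, 2)), 2)), 0), 2) = Pow(Add(Add(10, Pow(Add(-8, 16), 2)), 0), 2) = Pow(Add(Add(10, Pow(8, 2)), 0), 2) = Pow(Add(Add(10, 64), 0), 2) = Pow(Add(74, 0), 2) = Pow(74, 2) = 5476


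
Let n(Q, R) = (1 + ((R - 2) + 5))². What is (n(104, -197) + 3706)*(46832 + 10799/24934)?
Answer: 47823967972085/24934 ≈ 1.9180e+9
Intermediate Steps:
n(Q, R) = (4 + R)² (n(Q, R) = (1 + ((-2 + R) + 5))² = (1 + (3 + R))² = (4 + R)²)
(n(104, -197) + 3706)*(46832 + 10799/24934) = ((4 - 197)² + 3706)*(46832 + 10799/24934) = ((-193)² + 3706)*(46832 + 10799*(1/24934)) = (37249 + 3706)*(46832 + 10799/24934) = 40955*(1167719887/24934) = 47823967972085/24934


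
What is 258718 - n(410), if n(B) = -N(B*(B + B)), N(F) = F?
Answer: 594918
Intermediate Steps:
n(B) = -2*B² (n(B) = -B*(B + B) = -B*2*B = -2*B²)
258718 - n(410) = 258718 - (-2)*410² = 258718 - (-2)*168100 = 258718 - 1*(-336200) = 258718 + 336200 = 594918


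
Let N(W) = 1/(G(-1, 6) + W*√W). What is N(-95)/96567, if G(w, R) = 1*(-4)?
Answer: I/(96567*(-4*I + 95*√95)) ≈ -4.8312e-11 + 1.1184e-8*I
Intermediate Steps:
G(w, R) = -4
N(W) = 1/(-4 + W^(3/2)) (N(W) = 1/(-4 + W*√W) = 1/(-4 + W^(3/2)))
N(-95)/96567 = 1/(-4 + (-95)^(3/2)*96567) = (1/96567)/(-4 - 95*I*√95) = 1/(96567*(-4 - 95*I*√95))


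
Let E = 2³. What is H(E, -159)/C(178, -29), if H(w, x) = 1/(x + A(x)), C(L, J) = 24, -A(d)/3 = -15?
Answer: -1/2736 ≈ -0.00036550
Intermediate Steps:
A(d) = 45 (A(d) = -3*(-15) = 45)
E = 8
H(w, x) = 1/(45 + x) (H(w, x) = 1/(x + 45) = 1/(45 + x))
H(E, -159)/C(178, -29) = 1/((45 - 159)*24) = (1/24)/(-114) = -1/114*1/24 = -1/2736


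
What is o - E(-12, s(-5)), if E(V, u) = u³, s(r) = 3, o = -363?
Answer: -390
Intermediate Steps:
o - E(-12, s(-5)) = -363 - 1*3³ = -363 - 1*27 = -363 - 27 = -390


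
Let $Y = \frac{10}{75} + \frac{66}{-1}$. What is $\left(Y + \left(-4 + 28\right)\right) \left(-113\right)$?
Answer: $\frac{70964}{15} \approx 4730.9$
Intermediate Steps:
$Y = - \frac{988}{15}$ ($Y = 10 \cdot \frac{1}{75} + 66 \left(-1\right) = \frac{2}{15} - 66 = - \frac{988}{15} \approx -65.867$)
$\left(Y + \left(-4 + 28\right)\right) \left(-113\right) = \left(- \frac{988}{15} + \left(-4 + 28\right)\right) \left(-113\right) = \left(- \frac{988}{15} + 24\right) \left(-113\right) = \left(- \frac{628}{15}\right) \left(-113\right) = \frac{70964}{15}$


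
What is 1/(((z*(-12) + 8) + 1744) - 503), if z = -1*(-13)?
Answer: 1/1093 ≈ 0.00091491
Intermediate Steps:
z = 13
1/(((z*(-12) + 8) + 1744) - 503) = 1/(((13*(-12) + 8) + 1744) - 503) = 1/(((-156 + 8) + 1744) - 503) = 1/((-148 + 1744) - 503) = 1/(1596 - 503) = 1/1093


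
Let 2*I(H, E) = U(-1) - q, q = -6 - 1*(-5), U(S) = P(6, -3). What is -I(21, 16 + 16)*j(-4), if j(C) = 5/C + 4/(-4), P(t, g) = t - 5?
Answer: 9/4 ≈ 2.2500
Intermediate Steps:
P(t, g) = -5 + t
U(S) = 1 (U(S) = -5 + 6 = 1)
q = -1 (q = -6 + 5 = -1)
j(C) = -1 + 5/C (j(C) = 5/C + 4*(-¼) = 5/C - 1 = -1 + 5/C)
I(H, E) = 1 (I(H, E) = (1 - 1*(-1))/2 = (1 + 1)/2 = (½)*2 = 1)
-I(21, 16 + 16)*j(-4) = -(5 - 1*(-4))/(-4) = -(-(5 + 4)/4) = -(-¼*9) = -(-9)/4 = -1*(-9/4) = 9/4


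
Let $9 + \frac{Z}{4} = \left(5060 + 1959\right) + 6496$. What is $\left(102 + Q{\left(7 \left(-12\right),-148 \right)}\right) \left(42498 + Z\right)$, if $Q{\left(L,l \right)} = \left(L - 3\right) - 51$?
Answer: $-3474792$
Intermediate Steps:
$Q{\left(L,l \right)} = -54 + L$ ($Q{\left(L,l \right)} = \left(-3 + L\right) - 51 = -54 + L$)
$Z = 54024$ ($Z = -36 + 4 \left(\left(5060 + 1959\right) + 6496\right) = -36 + 4 \left(7019 + 6496\right) = -36 + 4 \cdot 13515 = -36 + 54060 = 54024$)
$\left(102 + Q{\left(7 \left(-12\right),-148 \right)}\right) \left(42498 + Z\right) = \left(102 + \left(-54 + 7 \left(-12\right)\right)\right) \left(42498 + 54024\right) = \left(102 - 138\right) 96522 = \left(-36\right) 96522 = -3474792$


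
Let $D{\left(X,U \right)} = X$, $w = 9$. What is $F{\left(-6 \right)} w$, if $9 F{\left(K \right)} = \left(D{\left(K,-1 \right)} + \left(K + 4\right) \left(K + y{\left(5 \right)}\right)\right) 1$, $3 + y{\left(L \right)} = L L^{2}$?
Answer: $-238$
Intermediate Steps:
$y{\left(L \right)} = -3 + L^{3}$ ($y{\left(L \right)} = -3 + L L^{2} = -3 + L^{3}$)
$F{\left(K \right)} = \frac{K}{9} + \frac{\left(4 + K\right) \left(122 + K\right)}{9}$ ($F{\left(K \right)} = \frac{\left(K + \left(K + 4\right) \left(K - \left(3 - 5^{3}\right)\right)\right) 1}{9} = \frac{\left(K + \left(4 + K\right) \left(K + \left(-3 + 125\right)\right)\right) 1}{9} = \frac{\left(K + \left(4 + K\right) \left(K + 122\right)\right) 1}{9} = \frac{\left(K + \left(4 + K\right) \left(122 + K\right)\right) 1}{9} = \frac{K + \left(4 + K\right) \left(122 + K\right)}{9} = \frac{K}{9} + \frac{\left(4 + K\right) \left(122 + K\right)}{9}$)
$F{\left(-6 \right)} w = \left(\frac{488}{9} + \frac{\left(-6\right)^{2}}{9} + \frac{127}{9} \left(-6\right)\right) 9 = \left(\frac{488}{9} + \frac{1}{9} \cdot 36 - \frac{254}{3}\right) 9 = \left(\frac{488}{9} + 4 - \frac{254}{3}\right) 9 = \left(- \frac{238}{9}\right) 9 = -238$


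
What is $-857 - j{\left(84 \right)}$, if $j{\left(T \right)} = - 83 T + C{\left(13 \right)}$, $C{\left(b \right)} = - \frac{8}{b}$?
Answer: $\frac{79503}{13} \approx 6115.6$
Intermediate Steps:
$j{\left(T \right)} = - \frac{8}{13} - 83 T$ ($j{\left(T \right)} = - 83 T - \frac{8}{13} = - \frac{8}{13} - 83 T$)
$-857 - j{\left(84 \right)} = -857 - \left(- \frac{8}{13} - 6972\right) = -857 - - \frac{90644}{13} = -857 + \frac{90644}{13} = \frac{79503}{13}$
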